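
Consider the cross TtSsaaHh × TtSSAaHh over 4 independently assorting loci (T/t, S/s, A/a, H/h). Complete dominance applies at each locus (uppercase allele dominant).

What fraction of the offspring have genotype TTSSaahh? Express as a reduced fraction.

TtSsaaHh gametes: TSaH×2, TSah×2, TsaH×2, Tsah×2, tSaH×2, tSah×2, tsaH×2, tsah×2
TtSSAaHh gametes: TSAH×2, TSAh×2, TSaH×2, TSah×2, tSAH×2, tSAh×2, tSaH×2, tSah×2
TtSsaaHh×TtSSAaHh grid (16·16=256): TTSSAaHH=4 TTSSAaHh=8 TTSSAahh=4 TTSSaaHH=4 TTSSaaHh=8 TTSSaahh=4 TTSsAaHH=4 TTSsAaHh=8 TTSsAahh=4 TTSsaaHH=4 TTSsaaHh=8 TTSsaahh=4 TtSSAaHH=8 TtSSAaHh=16 TtSSAahh=8 TtSSaaHH=8 TtSSaaHh=16 TtSSaahh=8 TtSsAaHH=8 TtSsAaHh=16 TtSsAahh=8 TtSsaaHH=8 TtSsaaHh=16 TtSsaahh=8 ttSSAaHH=4 ttSSAaHh=8 ttSSAahh=4 ttSSaaHH=4 ttSSaaHh=8 ttSSaahh=4 ttSsAaHH=4 ttSsAaHh=8 ttSsAahh=4 ttSsaaHH=4 ttSsaaHh=8 ttSsaahh=4
TTSSaahh hits 4/256; gcd=4; 4÷4/256÷4 = 1/64

P(TTSSaahh) = 1/64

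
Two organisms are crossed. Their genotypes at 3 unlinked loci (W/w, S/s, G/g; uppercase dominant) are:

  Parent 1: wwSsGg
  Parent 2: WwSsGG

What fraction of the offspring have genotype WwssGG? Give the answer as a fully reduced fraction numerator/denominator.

wwSsGg gametes: wSG×2, wSg×2, wsG×2, wsg×2
WwSsGG gametes: WSG×2, WsG×2, wSG×2, wsG×2
wwSsGg×WwSsGG grid (8·8=64): WwSSGG=4 WwSSGg=4 WwSsGG=8 WwSsGg=8 WwssGG=4 WwssGg=4 wwSSGG=4 wwSSGg=4 wwSsGG=8 wwSsGg=8 wwssGG=4 wwssGg=4
WwssGG hits 4/64; gcd=4; 4÷4/64÷4 = 1/16

P(WwssGG) = 1/16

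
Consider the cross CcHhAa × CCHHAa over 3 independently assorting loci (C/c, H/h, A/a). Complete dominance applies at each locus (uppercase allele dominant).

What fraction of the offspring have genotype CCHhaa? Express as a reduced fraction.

P(CCHhaa) = 1/16

CcHhAa gametes: CHA×1, CHa×1, ChA×1, Cha×1, cHA×1, cHa×1, chA×1, cha×1
CCHHAa gametes: CHA×4, CHa×4
CcHhAa×CCHHAa grid (8·8=64): CCHHAA=4 CCHHAa=8 CCHHaa=4 CCHhAA=4 CCHhAa=8 CCHhaa=4 CcHHAA=4 CcHHAa=8 CcHHaa=4 CcHhAA=4 CcHhAa=8 CcHhaa=4
CCHhaa hits 4/64; gcd=4; 4÷4/64÷4 = 1/16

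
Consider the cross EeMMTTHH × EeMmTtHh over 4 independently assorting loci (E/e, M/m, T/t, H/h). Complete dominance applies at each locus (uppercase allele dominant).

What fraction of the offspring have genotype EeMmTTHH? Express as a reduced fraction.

P(EeMmTTHH) = 1/16

EeMMTTHH gametes: EMTH×8, eMTH×8
EeMmTtHh gametes: EMTH×1, EMTh×1, EMtH×1, EMth×1, EmTH×1, EmTh×1, EmtH×1, Emth×1, eMTH×1, eMTh×1, eMtH×1, eMth×1, emTH×1, emTh×1, emtH×1, emth×1
EeMMTTHH×EeMmTtHh grid (16·16=256): EEMMTTHH=8 EEMMTTHh=8 EEMMTtHH=8 EEMMTtHh=8 EEMmTTHH=8 EEMmTTHh=8 EEMmTtHH=8 EEMmTtHh=8 EeMMTTHH=16 EeMMTTHh=16 EeMMTtHH=16 EeMMTtHh=16 EeMmTTHH=16 EeMmTTHh=16 EeMmTtHH=16 EeMmTtHh=16 eeMMTTHH=8 eeMMTTHh=8 eeMMTtHH=8 eeMMTtHh=8 eeMmTTHH=8 eeMmTTHh=8 eeMmTtHH=8 eeMmTtHh=8
EeMmTTHH hits 16/256; gcd=16; 16÷16/256÷16 = 1/16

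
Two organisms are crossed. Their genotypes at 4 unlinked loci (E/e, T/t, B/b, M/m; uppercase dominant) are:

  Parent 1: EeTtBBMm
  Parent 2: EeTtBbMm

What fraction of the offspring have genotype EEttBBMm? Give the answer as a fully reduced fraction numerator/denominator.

P(EEttBBMm) = 1/64

EeTtBBMm gametes: ETBM×2, ETBm×2, EtBM×2, EtBm×2, eTBM×2, eTBm×2, etBM×2, etBm×2
EeTtBbMm gametes: ETBM×1, ETBm×1, ETbM×1, ETbm×1, EtBM×1, EtBm×1, EtbM×1, Etbm×1, eTBM×1, eTBm×1, eTbM×1, eTbm×1, etBM×1, etBm×1, etbM×1, etbm×1
EeTtBBMm×EeTtBbMm grid (16·16=256): EETTBBMM=2 EETTBBMm=4 EETTBBmm=2 EETTBbMM=2 EETTBbMm=4 EETTBbmm=2 EETtBBMM=4 EETtBBMm=8 EETtBBmm=4 EETtBbMM=4 EETtBbMm=8 EETtBbmm=4 EEttBBMM=2 EEttBBMm=4 EEttBBmm=2 EEttBbMM=2 EEttBbMm=4 EEttBbmm=2 EeTTBBMM=4 EeTTBBMm=8 EeTTBBmm=4 EeTTBbMM=4 EeTTBbMm=8 EeTTBbmm=4 EeTtBBMM=8 EeTtBBMm=16 EeTtBBmm=8 EeTtBbMM=8 EeTtBbMm=16 EeTtBbmm=8 EettBBMM=4 EettBBMm=8 EettBBmm=4 EettBbMM=4 EettBbMm=8 EettBbmm=4 eeTTBBMM=2 eeTTBBMm=4 eeTTBBmm=2 eeTTBbMM=2 eeTTBbMm=4 eeTTBbmm=2 eeTtBBMM=4 eeTtBBMm=8 eeTtBBmm=4 eeTtBbMM=4 eeTtBbMm=8 eeTtBbmm=4 eettBBMM=2 eettBBMm=4 eettBBmm=2 eettBbMM=2 eettBbMm=4 eettBbmm=2
EEttBBMm hits 4/256; gcd=4; 4÷4/256÷4 = 1/64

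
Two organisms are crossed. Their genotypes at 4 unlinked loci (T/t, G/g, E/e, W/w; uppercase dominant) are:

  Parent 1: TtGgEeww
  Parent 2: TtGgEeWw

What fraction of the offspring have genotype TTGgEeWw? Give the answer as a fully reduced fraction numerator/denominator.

P(TTGgEeWw) = 1/32

TtGgEeww gametes: TGEw×2, TGew×2, TgEw×2, Tgew×2, tGEw×2, tGew×2, tgEw×2, tgew×2
TtGgEeWw gametes: TGEW×1, TGEw×1, TGeW×1, TGew×1, TgEW×1, TgEw×1, TgeW×1, Tgew×1, tGEW×1, tGEw×1, tGeW×1, tGew×1, tgEW×1, tgEw×1, tgeW×1, tgew×1
TtGgEeww×TtGgEeWw grid (16·16=256): TTGGEEWw=2 TTGGEEww=2 TTGGEeWw=4 TTGGEeww=4 TTGGeeWw=2 TTGGeeww=2 TTGgEEWw=4 TTGgEEww=4 TTGgEeWw=8 TTGgEeww=8 TTGgeeWw=4 TTGgeeww=4 TTggEEWw=2 TTggEEww=2 TTggEeWw=4 TTggEeww=4 TTggeeWw=2 TTggeeww=2 TtGGEEWw=4 TtGGEEww=4 TtGGEeWw=8 TtGGEeww=8 TtGGeeWw=4 TtGGeeww=4 TtGgEEWw=8 TtGgEEww=8 TtGgEeWw=16 TtGgEeww=16 TtGgeeWw=8 TtGgeeww=8 TtggEEWw=4 TtggEEww=4 TtggEeWw=8 TtggEeww=8 TtggeeWw=4 Ttggeeww=4 ttGGEEWw=2 ttGGEEww=2 ttGGEeWw=4 ttGGEeww=4 ttGGeeWw=2 ttGGeeww=2 ttGgEEWw=4 ttGgEEww=4 ttGgEeWw=8 ttGgEeww=8 ttGgeeWw=4 ttGgeeww=4 ttggEEWw=2 ttggEEww=2 ttggEeWw=4 ttggEeww=4 ttggeeWw=2 ttggeeww=2
TTGgEeWw hits 8/256; gcd=8; 8÷8/256÷8 = 1/32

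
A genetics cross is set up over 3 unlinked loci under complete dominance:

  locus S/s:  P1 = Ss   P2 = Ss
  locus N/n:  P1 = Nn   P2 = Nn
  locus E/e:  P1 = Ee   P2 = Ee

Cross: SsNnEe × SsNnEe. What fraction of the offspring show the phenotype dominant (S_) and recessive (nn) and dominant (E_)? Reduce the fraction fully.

P(S_ nn E_) = 9/64

SsNnEe gametes: SNE×1, SNe×1, SnE×1, Sne×1, sNE×1, sNe×1, snE×1, sne×1
SsNnEe gametes: SNE×1, SNe×1, SnE×1, Sne×1, sNE×1, sNe×1, snE×1, sne×1
SsNnEe×SsNnEe grid (8·8=64): SSNNEE=1 SSNNEe=2 SSNNee=1 SSNnEE=2 SSNnEe=4 SSNnee=2 SSnnEE=1 SSnnEe=2 SSnnee=1 SsNNEE=2 SsNNEe=4 SsNNee=2 SsNnEE=4 SsNnEe=8 SsNnee=4 SsnnEE=2 SsnnEe=4 Ssnnee=2 ssNNEE=1 ssNNEe=2 ssNNee=1 ssNnEE=2 ssNnEe=4 ssNnee=2 ssnnEE=1 ssnnEe=2 ssnnee=1
S_ nn E_ hits 9/64; gcd=1; 9÷1/64÷1 = 9/64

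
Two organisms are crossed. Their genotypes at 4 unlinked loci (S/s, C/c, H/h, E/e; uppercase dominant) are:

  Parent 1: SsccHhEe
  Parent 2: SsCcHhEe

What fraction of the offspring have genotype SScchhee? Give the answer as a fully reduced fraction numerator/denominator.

P(SScchhee) = 1/128

SsccHhEe gametes: ScHE×2, ScHe×2, SchE×2, Sche×2, scHE×2, scHe×2, schE×2, sche×2
SsCcHhEe gametes: SCHE×1, SCHe×1, SChE×1, SChe×1, ScHE×1, ScHe×1, SchE×1, Sche×1, sCHE×1, sCHe×1, sChE×1, sChe×1, scHE×1, scHe×1, schE×1, sche×1
SsccHhEe×SsCcHhEe grid (16·16=256): SSCcHHEE=2 SSCcHHEe=4 SSCcHHee=2 SSCcHhEE=4 SSCcHhEe=8 SSCcHhee=4 SSCchhEE=2 SSCchhEe=4 SSCchhee=2 SSccHHEE=2 SSccHHEe=4 SSccHHee=2 SSccHhEE=4 SSccHhEe=8 SSccHhee=4 SScchhEE=2 SScchhEe=4 SScchhee=2 SsCcHHEE=4 SsCcHHEe=8 SsCcHHee=4 SsCcHhEE=8 SsCcHhEe=16 SsCcHhee=8 SsCchhEE=4 SsCchhEe=8 SsCchhee=4 SsccHHEE=4 SsccHHEe=8 SsccHHee=4 SsccHhEE=8 SsccHhEe=16 SsccHhee=8 SscchhEE=4 SscchhEe=8 Sscchhee=4 ssCcHHEE=2 ssCcHHEe=4 ssCcHHee=2 ssCcHhEE=4 ssCcHhEe=8 ssCcHhee=4 ssCchhEE=2 ssCchhEe=4 ssCchhee=2 ssccHHEE=2 ssccHHEe=4 ssccHHee=2 ssccHhEE=4 ssccHhEe=8 ssccHhee=4 sscchhEE=2 sscchhEe=4 sscchhee=2
SScchhee hits 2/256; gcd=2; 2÷2/256÷2 = 1/128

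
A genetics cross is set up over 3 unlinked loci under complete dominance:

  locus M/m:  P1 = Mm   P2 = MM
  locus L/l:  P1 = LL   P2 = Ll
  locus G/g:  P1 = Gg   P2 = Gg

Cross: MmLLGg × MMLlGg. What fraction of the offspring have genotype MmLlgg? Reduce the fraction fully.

MmLLGg gametes: MLG×2, MLg×2, mLG×2, mLg×2
MMLlGg gametes: MLG×2, MLg×2, MlG×2, Mlg×2
MmLLGg×MMLlGg grid (8·8=64): MMLLGG=4 MMLLGg=8 MMLLgg=4 MMLlGG=4 MMLlGg=8 MMLlgg=4 MmLLGG=4 MmLLGg=8 MmLLgg=4 MmLlGG=4 MmLlGg=8 MmLlgg=4
MmLlgg hits 4/64; gcd=4; 4÷4/64÷4 = 1/16

P(MmLlgg) = 1/16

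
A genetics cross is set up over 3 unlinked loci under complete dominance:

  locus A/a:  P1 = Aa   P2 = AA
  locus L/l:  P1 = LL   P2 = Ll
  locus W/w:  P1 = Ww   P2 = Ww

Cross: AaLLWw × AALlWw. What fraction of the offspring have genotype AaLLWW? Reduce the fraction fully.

AaLLWw gametes: ALW×2, ALw×2, aLW×2, aLw×2
AALlWw gametes: ALW×2, ALw×2, AlW×2, Alw×2
AaLLWw×AALlWw grid (8·8=64): AALLWW=4 AALLWw=8 AALLww=4 AALlWW=4 AALlWw=8 AALlww=4 AaLLWW=4 AaLLWw=8 AaLLww=4 AaLlWW=4 AaLlWw=8 AaLlww=4
AaLLWW hits 4/64; gcd=4; 4÷4/64÷4 = 1/16

P(AaLLWW) = 1/16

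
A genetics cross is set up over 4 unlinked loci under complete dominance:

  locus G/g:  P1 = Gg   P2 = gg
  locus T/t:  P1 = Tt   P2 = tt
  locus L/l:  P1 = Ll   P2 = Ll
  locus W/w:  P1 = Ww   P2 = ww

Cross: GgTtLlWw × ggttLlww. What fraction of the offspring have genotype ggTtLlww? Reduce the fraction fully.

GgTtLlWw gametes: GTLW×1, GTLw×1, GTlW×1, GTlw×1, GtLW×1, GtLw×1, GtlW×1, Gtlw×1, gTLW×1, gTLw×1, gTlW×1, gTlw×1, gtLW×1, gtLw×1, gtlW×1, gtlw×1
ggttLlww gametes: gtLw×8, gtlw×8
GgTtLlWw×ggttLlww grid (16·16=256): GgTtLLWw=8 GgTtLLww=8 GgTtLlWw=16 GgTtLlww=16 GgTtllWw=8 GgTtllww=8 GgttLLWw=8 GgttLLww=8 GgttLlWw=16 GgttLlww=16 GgttllWw=8 Ggttllww=8 ggTtLLWw=8 ggTtLLww=8 ggTtLlWw=16 ggTtLlww=16 ggTtllWw=8 ggTtllww=8 ggttLLWw=8 ggttLLww=8 ggttLlWw=16 ggttLlww=16 ggttllWw=8 ggttllww=8
ggTtLlww hits 16/256; gcd=16; 16÷16/256÷16 = 1/16

P(ggTtLlww) = 1/16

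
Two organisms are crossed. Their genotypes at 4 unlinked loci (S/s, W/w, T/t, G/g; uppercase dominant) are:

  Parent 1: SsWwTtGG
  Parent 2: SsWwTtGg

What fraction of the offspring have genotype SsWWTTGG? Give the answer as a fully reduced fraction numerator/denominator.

P(SsWWTTGG) = 1/64

SsWwTtGG gametes: SWTG×2, SWtG×2, SwTG×2, SwtG×2, sWTG×2, sWtG×2, swTG×2, swtG×2
SsWwTtGg gametes: SWTG×1, SWTg×1, SWtG×1, SWtg×1, SwTG×1, SwTg×1, SwtG×1, Swtg×1, sWTG×1, sWTg×1, sWtG×1, sWtg×1, swTG×1, swTg×1, swtG×1, swtg×1
SsWwTtGG×SsWwTtGg grid (16·16=256): SSWWTTGG=2 SSWWTTGg=2 SSWWTtGG=4 SSWWTtGg=4 SSWWttGG=2 SSWWttGg=2 SSWwTTGG=4 SSWwTTGg=4 SSWwTtGG=8 SSWwTtGg=8 SSWwttGG=4 SSWwttGg=4 SSwwTTGG=2 SSwwTTGg=2 SSwwTtGG=4 SSwwTtGg=4 SSwwttGG=2 SSwwttGg=2 SsWWTTGG=4 SsWWTTGg=4 SsWWTtGG=8 SsWWTtGg=8 SsWWttGG=4 SsWWttGg=4 SsWwTTGG=8 SsWwTTGg=8 SsWwTtGG=16 SsWwTtGg=16 SsWwttGG=8 SsWwttGg=8 SswwTTGG=4 SswwTTGg=4 SswwTtGG=8 SswwTtGg=8 SswwttGG=4 SswwttGg=4 ssWWTTGG=2 ssWWTTGg=2 ssWWTtGG=4 ssWWTtGg=4 ssWWttGG=2 ssWWttGg=2 ssWwTTGG=4 ssWwTTGg=4 ssWwTtGG=8 ssWwTtGg=8 ssWwttGG=4 ssWwttGg=4 sswwTTGG=2 sswwTTGg=2 sswwTtGG=4 sswwTtGg=4 sswwttGG=2 sswwttGg=2
SsWWTTGG hits 4/256; gcd=4; 4÷4/256÷4 = 1/64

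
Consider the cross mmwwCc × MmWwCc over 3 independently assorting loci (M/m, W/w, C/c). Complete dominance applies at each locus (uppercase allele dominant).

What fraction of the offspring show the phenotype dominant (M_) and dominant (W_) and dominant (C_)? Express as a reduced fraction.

P(M_ W_ C_) = 3/16

mmwwCc gametes: mwC×4, mwc×4
MmWwCc gametes: MWC×1, MWc×1, MwC×1, Mwc×1, mWC×1, mWc×1, mwC×1, mwc×1
mmwwCc×MmWwCc grid (8·8=64): MmWwCC=4 MmWwCc=8 MmWwcc=4 MmwwCC=4 MmwwCc=8 Mmwwcc=4 mmWwCC=4 mmWwCc=8 mmWwcc=4 mmwwCC=4 mmwwCc=8 mmwwcc=4
M_ W_ C_ hits 12/64; gcd=4; 12÷4/64÷4 = 3/16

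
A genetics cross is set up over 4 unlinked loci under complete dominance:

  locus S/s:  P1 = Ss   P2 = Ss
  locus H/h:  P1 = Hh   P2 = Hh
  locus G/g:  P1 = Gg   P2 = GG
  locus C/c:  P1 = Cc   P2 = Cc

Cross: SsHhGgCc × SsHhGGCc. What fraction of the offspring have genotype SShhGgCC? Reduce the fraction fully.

P(SShhGgCC) = 1/128

SsHhGgCc gametes: SHGC×1, SHGc×1, SHgC×1, SHgc×1, ShGC×1, ShGc×1, ShgC×1, Shgc×1, sHGC×1, sHGc×1, sHgC×1, sHgc×1, shGC×1, shGc×1, shgC×1, shgc×1
SsHhGGCc gametes: SHGC×2, SHGc×2, ShGC×2, ShGc×2, sHGC×2, sHGc×2, shGC×2, shGc×2
SsHhGgCc×SsHhGGCc grid (16·16=256): SSHHGGCC=2 SSHHGGCc=4 SSHHGGcc=2 SSHHGgCC=2 SSHHGgCc=4 SSHHGgcc=2 SSHhGGCC=4 SSHhGGCc=8 SSHhGGcc=4 SSHhGgCC=4 SSHhGgCc=8 SSHhGgcc=4 SShhGGCC=2 SShhGGCc=4 SShhGGcc=2 SShhGgCC=2 SShhGgCc=4 SShhGgcc=2 SsHHGGCC=4 SsHHGGCc=8 SsHHGGcc=4 SsHHGgCC=4 SsHHGgCc=8 SsHHGgcc=4 SsHhGGCC=8 SsHhGGCc=16 SsHhGGcc=8 SsHhGgCC=8 SsHhGgCc=16 SsHhGgcc=8 SshhGGCC=4 SshhGGCc=8 SshhGGcc=4 SshhGgCC=4 SshhGgCc=8 SshhGgcc=4 ssHHGGCC=2 ssHHGGCc=4 ssHHGGcc=2 ssHHGgCC=2 ssHHGgCc=4 ssHHGgcc=2 ssHhGGCC=4 ssHhGGCc=8 ssHhGGcc=4 ssHhGgCC=4 ssHhGgCc=8 ssHhGgcc=4 sshhGGCC=2 sshhGGCc=4 sshhGGcc=2 sshhGgCC=2 sshhGgCc=4 sshhGgcc=2
SShhGgCC hits 2/256; gcd=2; 2÷2/256÷2 = 1/128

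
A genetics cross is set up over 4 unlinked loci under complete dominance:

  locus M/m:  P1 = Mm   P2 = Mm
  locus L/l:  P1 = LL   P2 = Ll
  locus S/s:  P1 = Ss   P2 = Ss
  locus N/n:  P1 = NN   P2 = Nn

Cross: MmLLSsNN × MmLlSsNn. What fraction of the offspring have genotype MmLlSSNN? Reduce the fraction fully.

MmLLSsNN gametes: MLSN×4, MLsN×4, mLSN×4, mLsN×4
MmLlSsNn gametes: MLSN×1, MLSn×1, MLsN×1, MLsn×1, MlSN×1, MlSn×1, MlsN×1, Mlsn×1, mLSN×1, mLSn×1, mLsN×1, mLsn×1, mlSN×1, mlSn×1, mlsN×1, mlsn×1
MmLLSsNN×MmLlSsNn grid (16·16=256): MMLLSSNN=4 MMLLSSNn=4 MMLLSsNN=8 MMLLSsNn=8 MMLLssNN=4 MMLLssNn=4 MMLlSSNN=4 MMLlSSNn=4 MMLlSsNN=8 MMLlSsNn=8 MMLlssNN=4 MMLlssNn=4 MmLLSSNN=8 MmLLSSNn=8 MmLLSsNN=16 MmLLSsNn=16 MmLLssNN=8 MmLLssNn=8 MmLlSSNN=8 MmLlSSNn=8 MmLlSsNN=16 MmLlSsNn=16 MmLlssNN=8 MmLlssNn=8 mmLLSSNN=4 mmLLSSNn=4 mmLLSsNN=8 mmLLSsNn=8 mmLLssNN=4 mmLLssNn=4 mmLlSSNN=4 mmLlSSNn=4 mmLlSsNN=8 mmLlSsNn=8 mmLlssNN=4 mmLlssNn=4
MmLlSSNN hits 8/256; gcd=8; 8÷8/256÷8 = 1/32

P(MmLlSSNN) = 1/32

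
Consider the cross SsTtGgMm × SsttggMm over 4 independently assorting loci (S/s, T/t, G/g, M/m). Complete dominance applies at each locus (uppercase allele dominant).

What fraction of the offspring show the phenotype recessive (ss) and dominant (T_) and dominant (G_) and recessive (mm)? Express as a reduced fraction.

P(ss T_ G_ mm) = 1/64

SsTtGgMm gametes: STGM×1, STGm×1, STgM×1, STgm×1, StGM×1, StGm×1, StgM×1, Stgm×1, sTGM×1, sTGm×1, sTgM×1, sTgm×1, stGM×1, stGm×1, stgM×1, stgm×1
SsttggMm gametes: StgM×4, Stgm×4, stgM×4, stgm×4
SsTtGgMm×SsttggMm grid (16·16=256): SSTtGgMM=4 SSTtGgMm=8 SSTtGgmm=4 SSTtggMM=4 SSTtggMm=8 SSTtggmm=4 SSttGgMM=4 SSttGgMm=8 SSttGgmm=4 SSttggMM=4 SSttggMm=8 SSttggmm=4 SsTtGgMM=8 SsTtGgMm=16 SsTtGgmm=8 SsTtggMM=8 SsTtggMm=16 SsTtggmm=8 SsttGgMM=8 SsttGgMm=16 SsttGgmm=8 SsttggMM=8 SsttggMm=16 Ssttggmm=8 ssTtGgMM=4 ssTtGgMm=8 ssTtGgmm=4 ssTtggMM=4 ssTtggMm=8 ssTtggmm=4 ssttGgMM=4 ssttGgMm=8 ssttGgmm=4 ssttggMM=4 ssttggMm=8 ssttggmm=4
ss T_ G_ mm hits 4/256; gcd=4; 4÷4/256÷4 = 1/64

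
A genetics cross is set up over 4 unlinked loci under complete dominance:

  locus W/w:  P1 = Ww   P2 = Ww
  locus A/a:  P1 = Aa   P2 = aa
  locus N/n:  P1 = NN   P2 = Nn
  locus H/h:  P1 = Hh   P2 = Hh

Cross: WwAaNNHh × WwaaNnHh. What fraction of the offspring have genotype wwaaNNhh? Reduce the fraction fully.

P(wwaaNNhh) = 1/64

WwAaNNHh gametes: WANH×2, WANh×2, WaNH×2, WaNh×2, wANH×2, wANh×2, waNH×2, waNh×2
WwaaNnHh gametes: WaNH×2, WaNh×2, WanH×2, Wanh×2, waNH×2, waNh×2, wanH×2, wanh×2
WwAaNNHh×WwaaNnHh grid (16·16=256): WWAaNNHH=4 WWAaNNHh=8 WWAaNNhh=4 WWAaNnHH=4 WWAaNnHh=8 WWAaNnhh=4 WWaaNNHH=4 WWaaNNHh=8 WWaaNNhh=4 WWaaNnHH=4 WWaaNnHh=8 WWaaNnhh=4 WwAaNNHH=8 WwAaNNHh=16 WwAaNNhh=8 WwAaNnHH=8 WwAaNnHh=16 WwAaNnhh=8 WwaaNNHH=8 WwaaNNHh=16 WwaaNNhh=8 WwaaNnHH=8 WwaaNnHh=16 WwaaNnhh=8 wwAaNNHH=4 wwAaNNHh=8 wwAaNNhh=4 wwAaNnHH=4 wwAaNnHh=8 wwAaNnhh=4 wwaaNNHH=4 wwaaNNHh=8 wwaaNNhh=4 wwaaNnHH=4 wwaaNnHh=8 wwaaNnhh=4
wwaaNNhh hits 4/256; gcd=4; 4÷4/256÷4 = 1/64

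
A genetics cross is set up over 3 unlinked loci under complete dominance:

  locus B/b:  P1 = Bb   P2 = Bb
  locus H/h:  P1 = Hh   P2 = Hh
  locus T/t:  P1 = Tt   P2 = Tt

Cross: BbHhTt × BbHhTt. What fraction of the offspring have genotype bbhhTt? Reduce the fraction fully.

BbHhTt gametes: BHT×1, BHt×1, BhT×1, Bht×1, bHT×1, bHt×1, bhT×1, bht×1
BbHhTt gametes: BHT×1, BHt×1, BhT×1, Bht×1, bHT×1, bHt×1, bhT×1, bht×1
BbHhTt×BbHhTt grid (8·8=64): BBHHTT=1 BBHHTt=2 BBHHtt=1 BBHhTT=2 BBHhTt=4 BBHhtt=2 BBhhTT=1 BBhhTt=2 BBhhtt=1 BbHHTT=2 BbHHTt=4 BbHHtt=2 BbHhTT=4 BbHhTt=8 BbHhtt=4 BbhhTT=2 BbhhTt=4 Bbhhtt=2 bbHHTT=1 bbHHTt=2 bbHHtt=1 bbHhTT=2 bbHhTt=4 bbHhtt=2 bbhhTT=1 bbhhTt=2 bbhhtt=1
bbhhTt hits 2/64; gcd=2; 2÷2/64÷2 = 1/32

P(bbhhTt) = 1/32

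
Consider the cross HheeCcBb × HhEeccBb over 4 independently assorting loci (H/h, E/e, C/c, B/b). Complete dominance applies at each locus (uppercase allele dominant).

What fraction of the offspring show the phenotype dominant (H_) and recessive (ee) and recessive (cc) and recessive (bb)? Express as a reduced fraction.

P(H_ ee cc bb) = 3/64

HheeCcBb gametes: HeCB×2, HeCb×2, HecB×2, Hecb×2, heCB×2, heCb×2, hecB×2, hecb×2
HhEeccBb gametes: HEcB×2, HEcb×2, HecB×2, Hecb×2, hEcB×2, hEcb×2, hecB×2, hecb×2
HheeCcBb×HhEeccBb grid (16·16=256): HHEeCcBB=4 HHEeCcBb=8 HHEeCcbb=4 HHEeccBB=4 HHEeccBb=8 HHEeccbb=4 HHeeCcBB=4 HHeeCcBb=8 HHeeCcbb=4 HHeeccBB=4 HHeeccBb=8 HHeeccbb=4 HhEeCcBB=8 HhEeCcBb=16 HhEeCcbb=8 HhEeccBB=8 HhEeccBb=16 HhEeccbb=8 HheeCcBB=8 HheeCcBb=16 HheeCcbb=8 HheeccBB=8 HheeccBb=16 Hheeccbb=8 hhEeCcBB=4 hhEeCcBb=8 hhEeCcbb=4 hhEeccBB=4 hhEeccBb=8 hhEeccbb=4 hheeCcBB=4 hheeCcBb=8 hheeCcbb=4 hheeccBB=4 hheeccBb=8 hheeccbb=4
H_ ee cc bb hits 12/256; gcd=4; 12÷4/256÷4 = 3/64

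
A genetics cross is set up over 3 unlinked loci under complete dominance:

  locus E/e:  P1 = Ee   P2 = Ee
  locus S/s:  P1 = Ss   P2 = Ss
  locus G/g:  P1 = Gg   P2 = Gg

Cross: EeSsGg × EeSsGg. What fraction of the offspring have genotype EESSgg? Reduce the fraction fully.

EeSsGg gametes: ESG×1, ESg×1, EsG×1, Esg×1, eSG×1, eSg×1, esG×1, esg×1
EeSsGg gametes: ESG×1, ESg×1, EsG×1, Esg×1, eSG×1, eSg×1, esG×1, esg×1
EeSsGg×EeSsGg grid (8·8=64): EESSGG=1 EESSGg=2 EESSgg=1 EESsGG=2 EESsGg=4 EESsgg=2 EEssGG=1 EEssGg=2 EEssgg=1 EeSSGG=2 EeSSGg=4 EeSSgg=2 EeSsGG=4 EeSsGg=8 EeSsgg=4 EessGG=2 EessGg=4 Eessgg=2 eeSSGG=1 eeSSGg=2 eeSSgg=1 eeSsGG=2 eeSsGg=4 eeSsgg=2 eessGG=1 eessGg=2 eessgg=1
EESSgg hits 1/64; gcd=1; 1÷1/64÷1 = 1/64

P(EESSgg) = 1/64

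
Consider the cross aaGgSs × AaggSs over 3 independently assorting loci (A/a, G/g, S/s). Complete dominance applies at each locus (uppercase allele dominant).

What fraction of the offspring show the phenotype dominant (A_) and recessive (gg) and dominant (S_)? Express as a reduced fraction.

aaGgSs gametes: aGS×2, aGs×2, agS×2, ags×2
AaggSs gametes: AgS×2, Ags×2, agS×2, ags×2
aaGgSs×AaggSs grid (8·8=64): AaGgSS=4 AaGgSs=8 AaGgss=4 AaggSS=4 AaggSs=8 Aaggss=4 aaGgSS=4 aaGgSs=8 aaGgss=4 aaggSS=4 aaggSs=8 aaggss=4
A_ gg S_ hits 12/64; gcd=4; 12÷4/64÷4 = 3/16

P(A_ gg S_) = 3/16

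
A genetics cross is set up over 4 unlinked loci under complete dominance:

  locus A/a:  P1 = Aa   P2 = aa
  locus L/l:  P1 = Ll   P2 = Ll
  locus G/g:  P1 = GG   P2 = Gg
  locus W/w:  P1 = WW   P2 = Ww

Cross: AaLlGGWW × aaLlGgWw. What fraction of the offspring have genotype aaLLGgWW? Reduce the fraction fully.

AaLlGGWW gametes: ALGW×4, AlGW×4, aLGW×4, alGW×4
aaLlGgWw gametes: aLGW×2, aLGw×2, aLgW×2, aLgw×2, alGW×2, alGw×2, algW×2, algw×2
AaLlGGWW×aaLlGgWw grid (16·16=256): AaLLGGWW=8 AaLLGGWw=8 AaLLGgWW=8 AaLLGgWw=8 AaLlGGWW=16 AaLlGGWw=16 AaLlGgWW=16 AaLlGgWw=16 AallGGWW=8 AallGGWw=8 AallGgWW=8 AallGgWw=8 aaLLGGWW=8 aaLLGGWw=8 aaLLGgWW=8 aaLLGgWw=8 aaLlGGWW=16 aaLlGGWw=16 aaLlGgWW=16 aaLlGgWw=16 aallGGWW=8 aallGGWw=8 aallGgWW=8 aallGgWw=8
aaLLGgWW hits 8/256; gcd=8; 8÷8/256÷8 = 1/32

P(aaLLGgWW) = 1/32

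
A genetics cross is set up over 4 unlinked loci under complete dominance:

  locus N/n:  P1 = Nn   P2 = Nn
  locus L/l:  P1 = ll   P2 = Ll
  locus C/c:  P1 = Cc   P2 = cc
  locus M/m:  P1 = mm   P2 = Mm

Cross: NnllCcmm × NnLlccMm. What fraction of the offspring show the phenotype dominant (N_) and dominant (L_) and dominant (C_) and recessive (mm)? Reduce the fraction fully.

NnllCcmm gametes: NlCm×4, Nlcm×4, nlCm×4, nlcm×4
NnLlccMm gametes: NLcM×2, NLcm×2, NlcM×2, Nlcm×2, nLcM×2, nLcm×2, nlcM×2, nlcm×2
NnllCcmm×NnLlccMm grid (16·16=256): NNLlCcMm=8 NNLlCcmm=8 NNLlccMm=8 NNLlccmm=8 NNllCcMm=8 NNllCcmm=8 NNllccMm=8 NNllccmm=8 NnLlCcMm=16 NnLlCcmm=16 NnLlccMm=16 NnLlccmm=16 NnllCcMm=16 NnllCcmm=16 NnllccMm=16 Nnllccmm=16 nnLlCcMm=8 nnLlCcmm=8 nnLlccMm=8 nnLlccmm=8 nnllCcMm=8 nnllCcmm=8 nnllccMm=8 nnllccmm=8
N_ L_ C_ mm hits 24/256; gcd=8; 24÷8/256÷8 = 3/32

P(N_ L_ C_ mm) = 3/32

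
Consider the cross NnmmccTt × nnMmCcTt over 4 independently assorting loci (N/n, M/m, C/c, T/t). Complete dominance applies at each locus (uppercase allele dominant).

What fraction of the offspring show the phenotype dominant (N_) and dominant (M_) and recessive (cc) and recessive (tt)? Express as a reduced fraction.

P(N_ M_ cc tt) = 1/32

NnmmccTt gametes: NmcT×4, Nmct×4, nmcT×4, nmct×4
nnMmCcTt gametes: nMCT×2, nMCt×2, nMcT×2, nMct×2, nmCT×2, nmCt×2, nmcT×2, nmct×2
NnmmccTt×nnMmCcTt grid (16·16=256): NnMmCcTT=8 NnMmCcTt=16 NnMmCctt=8 NnMmccTT=8 NnMmccTt=16 NnMmcctt=8 NnmmCcTT=8 NnmmCcTt=16 NnmmCctt=8 NnmmccTT=8 NnmmccTt=16 Nnmmcctt=8 nnMmCcTT=8 nnMmCcTt=16 nnMmCctt=8 nnMmccTT=8 nnMmccTt=16 nnMmcctt=8 nnmmCcTT=8 nnmmCcTt=16 nnmmCctt=8 nnmmccTT=8 nnmmccTt=16 nnmmcctt=8
N_ M_ cc tt hits 8/256; gcd=8; 8÷8/256÷8 = 1/32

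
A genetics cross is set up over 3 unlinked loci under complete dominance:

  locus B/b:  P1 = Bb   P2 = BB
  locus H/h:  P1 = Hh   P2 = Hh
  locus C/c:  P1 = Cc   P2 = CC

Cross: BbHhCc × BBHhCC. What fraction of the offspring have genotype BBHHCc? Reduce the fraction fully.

BbHhCc gametes: BHC×1, BHc×1, BhC×1, Bhc×1, bHC×1, bHc×1, bhC×1, bhc×1
BBHhCC gametes: BHC×4, BhC×4
BbHhCc×BBHhCC grid (8·8=64): BBHHCC=4 BBHHCc=4 BBHhCC=8 BBHhCc=8 BBhhCC=4 BBhhCc=4 BbHHCC=4 BbHHCc=4 BbHhCC=8 BbHhCc=8 BbhhCC=4 BbhhCc=4
BBHHCc hits 4/64; gcd=4; 4÷4/64÷4 = 1/16

P(BBHHCc) = 1/16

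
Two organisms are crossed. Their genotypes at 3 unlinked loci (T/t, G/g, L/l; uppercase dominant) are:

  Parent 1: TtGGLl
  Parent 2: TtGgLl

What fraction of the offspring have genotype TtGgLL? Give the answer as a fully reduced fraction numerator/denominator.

TtGGLl gametes: TGL×2, TGl×2, tGL×2, tGl×2
TtGgLl gametes: TGL×1, TGl×1, TgL×1, Tgl×1, tGL×1, tGl×1, tgL×1, tgl×1
TtGGLl×TtGgLl grid (8·8=64): TTGGLL=2 TTGGLl=4 TTGGll=2 TTGgLL=2 TTGgLl=4 TTGgll=2 TtGGLL=4 TtGGLl=8 TtGGll=4 TtGgLL=4 TtGgLl=8 TtGgll=4 ttGGLL=2 ttGGLl=4 ttGGll=2 ttGgLL=2 ttGgLl=4 ttGgll=2
TtGgLL hits 4/64; gcd=4; 4÷4/64÷4 = 1/16

P(TtGgLL) = 1/16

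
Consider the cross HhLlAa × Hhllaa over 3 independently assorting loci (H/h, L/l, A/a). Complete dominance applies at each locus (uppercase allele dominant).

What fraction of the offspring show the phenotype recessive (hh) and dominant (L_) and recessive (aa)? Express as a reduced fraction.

P(hh L_ aa) = 1/16

HhLlAa gametes: HLA×1, HLa×1, HlA×1, Hla×1, hLA×1, hLa×1, hlA×1, hla×1
Hhllaa gametes: Hla×4, hla×4
HhLlAa×Hhllaa grid (8·8=64): HHLlAa=4 HHLlaa=4 HHllAa=4 HHllaa=4 HhLlAa=8 HhLlaa=8 HhllAa=8 Hhllaa=8 hhLlAa=4 hhLlaa=4 hhllAa=4 hhllaa=4
hh L_ aa hits 4/64; gcd=4; 4÷4/64÷4 = 1/16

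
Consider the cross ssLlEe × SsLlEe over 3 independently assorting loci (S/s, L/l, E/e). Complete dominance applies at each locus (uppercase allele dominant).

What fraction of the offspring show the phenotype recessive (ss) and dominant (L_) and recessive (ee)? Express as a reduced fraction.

ssLlEe gametes: sLE×2, sLe×2, slE×2, sle×2
SsLlEe gametes: SLE×1, SLe×1, SlE×1, Sle×1, sLE×1, sLe×1, slE×1, sle×1
ssLlEe×SsLlEe grid (8·8=64): SsLLEE=2 SsLLEe=4 SsLLee=2 SsLlEE=4 SsLlEe=8 SsLlee=4 SsllEE=2 SsllEe=4 Ssllee=2 ssLLEE=2 ssLLEe=4 ssLLee=2 ssLlEE=4 ssLlEe=8 ssLlee=4 ssllEE=2 ssllEe=4 ssllee=2
ss L_ ee hits 6/64; gcd=2; 6÷2/64÷2 = 3/32

P(ss L_ ee) = 3/32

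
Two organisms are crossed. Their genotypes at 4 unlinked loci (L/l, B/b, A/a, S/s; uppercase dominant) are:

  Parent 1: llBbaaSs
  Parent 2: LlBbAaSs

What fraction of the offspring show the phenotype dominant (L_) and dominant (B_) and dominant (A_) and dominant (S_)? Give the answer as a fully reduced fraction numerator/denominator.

P(L_ B_ A_ S_) = 9/64

llBbaaSs gametes: lBaS×4, lBas×4, lbaS×4, lbas×4
LlBbAaSs gametes: LBAS×1, LBAs×1, LBaS×1, LBas×1, LbAS×1, LbAs×1, LbaS×1, Lbas×1, lBAS×1, lBAs×1, lBaS×1, lBas×1, lbAS×1, lbAs×1, lbaS×1, lbas×1
llBbaaSs×LlBbAaSs grid (16·16=256): LlBBAaSS=4 LlBBAaSs=8 LlBBAass=4 LlBBaaSS=4 LlBBaaSs=8 LlBBaass=4 LlBbAaSS=8 LlBbAaSs=16 LlBbAass=8 LlBbaaSS=8 LlBbaaSs=16 LlBbaass=8 LlbbAaSS=4 LlbbAaSs=8 LlbbAass=4 LlbbaaSS=4 LlbbaaSs=8 Llbbaass=4 llBBAaSS=4 llBBAaSs=8 llBBAass=4 llBBaaSS=4 llBBaaSs=8 llBBaass=4 llBbAaSS=8 llBbAaSs=16 llBbAass=8 llBbaaSS=8 llBbaaSs=16 llBbaass=8 llbbAaSS=4 llbbAaSs=8 llbbAass=4 llbbaaSS=4 llbbaaSs=8 llbbaass=4
L_ B_ A_ S_ hits 36/256; gcd=4; 36÷4/256÷4 = 9/64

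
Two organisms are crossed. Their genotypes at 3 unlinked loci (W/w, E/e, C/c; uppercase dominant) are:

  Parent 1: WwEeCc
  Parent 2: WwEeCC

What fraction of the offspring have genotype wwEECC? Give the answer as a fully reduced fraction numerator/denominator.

WwEeCc gametes: WEC×1, WEc×1, WeC×1, Wec×1, wEC×1, wEc×1, weC×1, wec×1
WwEeCC gametes: WEC×2, WeC×2, wEC×2, weC×2
WwEeCc×WwEeCC grid (8·8=64): WWEECC=2 WWEECc=2 WWEeCC=4 WWEeCc=4 WWeeCC=2 WWeeCc=2 WwEECC=4 WwEECc=4 WwEeCC=8 WwEeCc=8 WweeCC=4 WweeCc=4 wwEECC=2 wwEECc=2 wwEeCC=4 wwEeCc=4 wweeCC=2 wweeCc=2
wwEECC hits 2/64; gcd=2; 2÷2/64÷2 = 1/32

P(wwEECC) = 1/32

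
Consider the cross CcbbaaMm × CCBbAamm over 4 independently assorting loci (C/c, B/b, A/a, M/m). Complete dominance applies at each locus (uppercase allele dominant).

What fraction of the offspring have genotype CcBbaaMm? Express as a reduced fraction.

P(CcBbaaMm) = 1/16

CcbbaaMm gametes: CbaM×4, Cbam×4, cbaM×4, cbam×4
CCBbAamm gametes: CBAm×4, CBam×4, CbAm×4, Cbam×4
CcbbaaMm×CCBbAamm grid (16·16=256): CCBbAaMm=16 CCBbAamm=16 CCBbaaMm=16 CCBbaamm=16 CCbbAaMm=16 CCbbAamm=16 CCbbaaMm=16 CCbbaamm=16 CcBbAaMm=16 CcBbAamm=16 CcBbaaMm=16 CcBbaamm=16 CcbbAaMm=16 CcbbAamm=16 CcbbaaMm=16 Ccbbaamm=16
CcBbaaMm hits 16/256; gcd=16; 16÷16/256÷16 = 1/16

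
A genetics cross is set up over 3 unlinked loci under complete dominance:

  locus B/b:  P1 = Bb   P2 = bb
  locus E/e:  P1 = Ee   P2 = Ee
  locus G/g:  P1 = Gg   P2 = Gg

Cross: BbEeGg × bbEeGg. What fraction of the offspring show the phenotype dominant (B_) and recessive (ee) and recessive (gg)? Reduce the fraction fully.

P(B_ ee gg) = 1/32

BbEeGg gametes: BEG×1, BEg×1, BeG×1, Beg×1, bEG×1, bEg×1, beG×1, beg×1
bbEeGg gametes: bEG×2, bEg×2, beG×2, beg×2
BbEeGg×bbEeGg grid (8·8=64): BbEEGG=2 BbEEGg=4 BbEEgg=2 BbEeGG=4 BbEeGg=8 BbEegg=4 BbeeGG=2 BbeeGg=4 Bbeegg=2 bbEEGG=2 bbEEGg=4 bbEEgg=2 bbEeGG=4 bbEeGg=8 bbEegg=4 bbeeGG=2 bbeeGg=4 bbeegg=2
B_ ee gg hits 2/64; gcd=2; 2÷2/64÷2 = 1/32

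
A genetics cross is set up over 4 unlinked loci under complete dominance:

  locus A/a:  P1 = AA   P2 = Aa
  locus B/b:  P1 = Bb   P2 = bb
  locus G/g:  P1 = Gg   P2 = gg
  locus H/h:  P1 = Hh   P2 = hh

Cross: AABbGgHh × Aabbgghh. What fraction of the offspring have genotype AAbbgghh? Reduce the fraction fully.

P(AAbbgghh) = 1/16

AABbGgHh gametes: ABGH×2, ABGh×2, ABgH×2, ABgh×2, AbGH×2, AbGh×2, AbgH×2, Abgh×2
Aabbgghh gametes: Abgh×8, abgh×8
AABbGgHh×Aabbgghh grid (16·16=256): AABbGgHh=16 AABbGghh=16 AABbggHh=16 AABbgghh=16 AAbbGgHh=16 AAbbGghh=16 AAbbggHh=16 AAbbgghh=16 AaBbGgHh=16 AaBbGghh=16 AaBbggHh=16 AaBbgghh=16 AabbGgHh=16 AabbGghh=16 AabbggHh=16 Aabbgghh=16
AAbbgghh hits 16/256; gcd=16; 16÷16/256÷16 = 1/16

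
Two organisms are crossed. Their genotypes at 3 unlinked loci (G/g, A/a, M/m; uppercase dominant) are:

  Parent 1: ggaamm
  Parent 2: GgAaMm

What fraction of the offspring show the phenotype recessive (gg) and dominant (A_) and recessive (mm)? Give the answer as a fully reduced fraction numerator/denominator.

ggaamm gametes: gam×8
GgAaMm gametes: GAM×1, GAm×1, GaM×1, Gam×1, gAM×1, gAm×1, gaM×1, gam×1
ggaamm×GgAaMm grid (8·8=64): GgAaMm=8 GgAamm=8 GgaaMm=8 Ggaamm=8 ggAaMm=8 ggAamm=8 ggaaMm=8 ggaamm=8
gg A_ mm hits 8/64; gcd=8; 8÷8/64÷8 = 1/8

P(gg A_ mm) = 1/8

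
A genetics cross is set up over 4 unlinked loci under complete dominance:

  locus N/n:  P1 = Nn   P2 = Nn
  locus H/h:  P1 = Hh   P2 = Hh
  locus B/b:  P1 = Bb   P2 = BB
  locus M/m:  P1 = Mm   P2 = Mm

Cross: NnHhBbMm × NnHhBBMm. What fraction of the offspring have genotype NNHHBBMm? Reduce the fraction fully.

NnHhBbMm gametes: NHBM×1, NHBm×1, NHbM×1, NHbm×1, NhBM×1, NhBm×1, NhbM×1, Nhbm×1, nHBM×1, nHBm×1, nHbM×1, nHbm×1, nhBM×1, nhBm×1, nhbM×1, nhbm×1
NnHhBBMm gametes: NHBM×2, NHBm×2, NhBM×2, NhBm×2, nHBM×2, nHBm×2, nhBM×2, nhBm×2
NnHhBbMm×NnHhBBMm grid (16·16=256): NNHHBBMM=2 NNHHBBMm=4 NNHHBBmm=2 NNHHBbMM=2 NNHHBbMm=4 NNHHBbmm=2 NNHhBBMM=4 NNHhBBMm=8 NNHhBBmm=4 NNHhBbMM=4 NNHhBbMm=8 NNHhBbmm=4 NNhhBBMM=2 NNhhBBMm=4 NNhhBBmm=2 NNhhBbMM=2 NNhhBbMm=4 NNhhBbmm=2 NnHHBBMM=4 NnHHBBMm=8 NnHHBBmm=4 NnHHBbMM=4 NnHHBbMm=8 NnHHBbmm=4 NnHhBBMM=8 NnHhBBMm=16 NnHhBBmm=8 NnHhBbMM=8 NnHhBbMm=16 NnHhBbmm=8 NnhhBBMM=4 NnhhBBMm=8 NnhhBBmm=4 NnhhBbMM=4 NnhhBbMm=8 NnhhBbmm=4 nnHHBBMM=2 nnHHBBMm=4 nnHHBBmm=2 nnHHBbMM=2 nnHHBbMm=4 nnHHBbmm=2 nnHhBBMM=4 nnHhBBMm=8 nnHhBBmm=4 nnHhBbMM=4 nnHhBbMm=8 nnHhBbmm=4 nnhhBBMM=2 nnhhBBMm=4 nnhhBBmm=2 nnhhBbMM=2 nnhhBbMm=4 nnhhBbmm=2
NNHHBBMm hits 4/256; gcd=4; 4÷4/256÷4 = 1/64

P(NNHHBBMm) = 1/64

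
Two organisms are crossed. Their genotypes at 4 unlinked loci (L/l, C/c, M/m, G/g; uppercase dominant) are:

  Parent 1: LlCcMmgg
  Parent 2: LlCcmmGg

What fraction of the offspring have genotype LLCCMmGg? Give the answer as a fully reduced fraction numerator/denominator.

P(LLCCMmGg) = 1/64

LlCcMmgg gametes: LCMg×2, LCmg×2, LcMg×2, Lcmg×2, lCMg×2, lCmg×2, lcMg×2, lcmg×2
LlCcmmGg gametes: LCmG×2, LCmg×2, LcmG×2, Lcmg×2, lCmG×2, lCmg×2, lcmG×2, lcmg×2
LlCcMmgg×LlCcmmGg grid (16·16=256): LLCCMmGg=4 LLCCMmgg=4 LLCCmmGg=4 LLCCmmgg=4 LLCcMmGg=8 LLCcMmgg=8 LLCcmmGg=8 LLCcmmgg=8 LLccMmGg=4 LLccMmgg=4 LLccmmGg=4 LLccmmgg=4 LlCCMmGg=8 LlCCMmgg=8 LlCCmmGg=8 LlCCmmgg=8 LlCcMmGg=16 LlCcMmgg=16 LlCcmmGg=16 LlCcmmgg=16 LlccMmGg=8 LlccMmgg=8 LlccmmGg=8 Llccmmgg=8 llCCMmGg=4 llCCMmgg=4 llCCmmGg=4 llCCmmgg=4 llCcMmGg=8 llCcMmgg=8 llCcmmGg=8 llCcmmgg=8 llccMmGg=4 llccMmgg=4 llccmmGg=4 llccmmgg=4
LLCCMmGg hits 4/256; gcd=4; 4÷4/256÷4 = 1/64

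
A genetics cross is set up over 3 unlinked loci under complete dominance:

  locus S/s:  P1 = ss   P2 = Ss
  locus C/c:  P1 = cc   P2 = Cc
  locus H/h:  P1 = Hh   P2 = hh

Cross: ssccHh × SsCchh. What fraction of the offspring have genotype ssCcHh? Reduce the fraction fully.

P(ssCcHh) = 1/8

ssccHh gametes: scH×4, sch×4
SsCchh gametes: SCh×2, Sch×2, sCh×2, sch×2
ssccHh×SsCchh grid (8·8=64): SsCcHh=8 SsCchh=8 SsccHh=8 Sscchh=8 ssCcHh=8 ssCchh=8 ssccHh=8 sscchh=8
ssCcHh hits 8/64; gcd=8; 8÷8/64÷8 = 1/8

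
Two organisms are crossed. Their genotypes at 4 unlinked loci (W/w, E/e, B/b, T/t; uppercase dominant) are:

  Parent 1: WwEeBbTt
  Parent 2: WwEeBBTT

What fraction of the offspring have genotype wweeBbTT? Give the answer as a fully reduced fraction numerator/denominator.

P(wweeBbTT) = 1/64

WwEeBbTt gametes: WEBT×1, WEBt×1, WEbT×1, WEbt×1, WeBT×1, WeBt×1, WebT×1, Webt×1, wEBT×1, wEBt×1, wEbT×1, wEbt×1, weBT×1, weBt×1, webT×1, webt×1
WwEeBBTT gametes: WEBT×4, WeBT×4, wEBT×4, weBT×4
WwEeBbTt×WwEeBBTT grid (16·16=256): WWEEBBTT=4 WWEEBBTt=4 WWEEBbTT=4 WWEEBbTt=4 WWEeBBTT=8 WWEeBBTt=8 WWEeBbTT=8 WWEeBbTt=8 WWeeBBTT=4 WWeeBBTt=4 WWeeBbTT=4 WWeeBbTt=4 WwEEBBTT=8 WwEEBBTt=8 WwEEBbTT=8 WwEEBbTt=8 WwEeBBTT=16 WwEeBBTt=16 WwEeBbTT=16 WwEeBbTt=16 WweeBBTT=8 WweeBBTt=8 WweeBbTT=8 WweeBbTt=8 wwEEBBTT=4 wwEEBBTt=4 wwEEBbTT=4 wwEEBbTt=4 wwEeBBTT=8 wwEeBBTt=8 wwEeBbTT=8 wwEeBbTt=8 wweeBBTT=4 wweeBBTt=4 wweeBbTT=4 wweeBbTt=4
wweeBbTT hits 4/256; gcd=4; 4÷4/256÷4 = 1/64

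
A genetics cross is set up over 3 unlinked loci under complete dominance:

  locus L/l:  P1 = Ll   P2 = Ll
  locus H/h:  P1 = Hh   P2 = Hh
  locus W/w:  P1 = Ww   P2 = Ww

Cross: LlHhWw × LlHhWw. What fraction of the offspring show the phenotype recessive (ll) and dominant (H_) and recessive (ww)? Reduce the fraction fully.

LlHhWw gametes: LHW×1, LHw×1, LhW×1, Lhw×1, lHW×1, lHw×1, lhW×1, lhw×1
LlHhWw gametes: LHW×1, LHw×1, LhW×1, Lhw×1, lHW×1, lHw×1, lhW×1, lhw×1
LlHhWw×LlHhWw grid (8·8=64): LLHHWW=1 LLHHWw=2 LLHHww=1 LLHhWW=2 LLHhWw=4 LLHhww=2 LLhhWW=1 LLhhWw=2 LLhhww=1 LlHHWW=2 LlHHWw=4 LlHHww=2 LlHhWW=4 LlHhWw=8 LlHhww=4 LlhhWW=2 LlhhWw=4 Llhhww=2 llHHWW=1 llHHWw=2 llHHww=1 llHhWW=2 llHhWw=4 llHhww=2 llhhWW=1 llhhWw=2 llhhww=1
ll H_ ww hits 3/64; gcd=1; 3÷1/64÷1 = 3/64

P(ll H_ ww) = 3/64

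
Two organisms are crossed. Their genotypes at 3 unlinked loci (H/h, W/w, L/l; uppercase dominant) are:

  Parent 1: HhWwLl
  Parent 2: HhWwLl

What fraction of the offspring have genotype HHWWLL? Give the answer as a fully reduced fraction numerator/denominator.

P(HHWWLL) = 1/64

HhWwLl gametes: HWL×1, HWl×1, HwL×1, Hwl×1, hWL×1, hWl×1, hwL×1, hwl×1
HhWwLl gametes: HWL×1, HWl×1, HwL×1, Hwl×1, hWL×1, hWl×1, hwL×1, hwl×1
HhWwLl×HhWwLl grid (8·8=64): HHWWLL=1 HHWWLl=2 HHWWll=1 HHWwLL=2 HHWwLl=4 HHWwll=2 HHwwLL=1 HHwwLl=2 HHwwll=1 HhWWLL=2 HhWWLl=4 HhWWll=2 HhWwLL=4 HhWwLl=8 HhWwll=4 HhwwLL=2 HhwwLl=4 Hhwwll=2 hhWWLL=1 hhWWLl=2 hhWWll=1 hhWwLL=2 hhWwLl=4 hhWwll=2 hhwwLL=1 hhwwLl=2 hhwwll=1
HHWWLL hits 1/64; gcd=1; 1÷1/64÷1 = 1/64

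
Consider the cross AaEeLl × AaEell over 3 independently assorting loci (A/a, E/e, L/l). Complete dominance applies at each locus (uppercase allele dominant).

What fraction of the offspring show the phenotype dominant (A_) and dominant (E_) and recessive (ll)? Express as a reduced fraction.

P(A_ E_ ll) = 9/32

AaEeLl gametes: AEL×1, AEl×1, AeL×1, Ael×1, aEL×1, aEl×1, aeL×1, ael×1
AaEell gametes: AEl×2, Ael×2, aEl×2, ael×2
AaEeLl×AaEell grid (8·8=64): AAEELl=2 AAEEll=2 AAEeLl=4 AAEell=4 AAeeLl=2 AAeell=2 AaEELl=4 AaEEll=4 AaEeLl=8 AaEell=8 AaeeLl=4 Aaeell=4 aaEELl=2 aaEEll=2 aaEeLl=4 aaEell=4 aaeeLl=2 aaeell=2
A_ E_ ll hits 18/64; gcd=2; 18÷2/64÷2 = 9/32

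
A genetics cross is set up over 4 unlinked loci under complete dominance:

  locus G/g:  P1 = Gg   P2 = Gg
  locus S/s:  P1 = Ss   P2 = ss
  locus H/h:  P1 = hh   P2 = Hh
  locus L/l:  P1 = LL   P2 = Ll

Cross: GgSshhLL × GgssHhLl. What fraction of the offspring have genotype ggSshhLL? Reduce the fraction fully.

P(ggSshhLL) = 1/32

GgSshhLL gametes: GShL×4, GshL×4, gShL×4, gshL×4
GgssHhLl gametes: GsHL×2, GsHl×2, GshL×2, Gshl×2, gsHL×2, gsHl×2, gshL×2, gshl×2
GgSshhLL×GgssHhLl grid (16·16=256): GGSsHhLL=8 GGSsHhLl=8 GGSshhLL=8 GGSshhLl=8 GGssHhLL=8 GGssHhLl=8 GGsshhLL=8 GGsshhLl=8 GgSsHhLL=16 GgSsHhLl=16 GgSshhLL=16 GgSshhLl=16 GgssHhLL=16 GgssHhLl=16 GgsshhLL=16 GgsshhLl=16 ggSsHhLL=8 ggSsHhLl=8 ggSshhLL=8 ggSshhLl=8 ggssHhLL=8 ggssHhLl=8 ggsshhLL=8 ggsshhLl=8
ggSshhLL hits 8/256; gcd=8; 8÷8/256÷8 = 1/32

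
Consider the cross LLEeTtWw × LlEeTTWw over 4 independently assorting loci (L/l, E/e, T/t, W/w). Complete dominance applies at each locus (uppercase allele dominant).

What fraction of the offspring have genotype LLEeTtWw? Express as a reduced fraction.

LLEeTtWw gametes: LETW×2, LETw×2, LEtW×2, LEtw×2, LeTW×2, LeTw×2, LetW×2, Letw×2
LlEeTTWw gametes: LETW×2, LETw×2, LeTW×2, LeTw×2, lETW×2, lETw×2, leTW×2, leTw×2
LLEeTtWw×LlEeTTWw grid (16·16=256): LLEETTWW=4 LLEETTWw=8 LLEETTww=4 LLEETtWW=4 LLEETtWw=8 LLEETtww=4 LLEeTTWW=8 LLEeTTWw=16 LLEeTTww=8 LLEeTtWW=8 LLEeTtWw=16 LLEeTtww=8 LLeeTTWW=4 LLeeTTWw=8 LLeeTTww=4 LLeeTtWW=4 LLeeTtWw=8 LLeeTtww=4 LlEETTWW=4 LlEETTWw=8 LlEETTww=4 LlEETtWW=4 LlEETtWw=8 LlEETtww=4 LlEeTTWW=8 LlEeTTWw=16 LlEeTTww=8 LlEeTtWW=8 LlEeTtWw=16 LlEeTtww=8 LleeTTWW=4 LleeTTWw=8 LleeTTww=4 LleeTtWW=4 LleeTtWw=8 LleeTtww=4
LLEeTtWw hits 16/256; gcd=16; 16÷16/256÷16 = 1/16

P(LLEeTtWw) = 1/16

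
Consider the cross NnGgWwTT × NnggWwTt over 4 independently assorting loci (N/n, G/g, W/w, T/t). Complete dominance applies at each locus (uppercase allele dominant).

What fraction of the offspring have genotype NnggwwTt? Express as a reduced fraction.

P(NnggwwTt) = 1/32

NnGgWwTT gametes: NGWT×2, NGwT×2, NgWT×2, NgwT×2, nGWT×2, nGwT×2, ngWT×2, ngwT×2
NnggWwTt gametes: NgWT×2, NgWt×2, NgwT×2, Ngwt×2, ngWT×2, ngWt×2, ngwT×2, ngwt×2
NnGgWwTT×NnggWwTt grid (16·16=256): NNGgWWTT=4 NNGgWWTt=4 NNGgWwTT=8 NNGgWwTt=8 NNGgwwTT=4 NNGgwwTt=4 NNggWWTT=4 NNggWWTt=4 NNggWwTT=8 NNggWwTt=8 NNggwwTT=4 NNggwwTt=4 NnGgWWTT=8 NnGgWWTt=8 NnGgWwTT=16 NnGgWwTt=16 NnGgwwTT=8 NnGgwwTt=8 NnggWWTT=8 NnggWWTt=8 NnggWwTT=16 NnggWwTt=16 NnggwwTT=8 NnggwwTt=8 nnGgWWTT=4 nnGgWWTt=4 nnGgWwTT=8 nnGgWwTt=8 nnGgwwTT=4 nnGgwwTt=4 nnggWWTT=4 nnggWWTt=4 nnggWwTT=8 nnggWwTt=8 nnggwwTT=4 nnggwwTt=4
NnggwwTt hits 8/256; gcd=8; 8÷8/256÷8 = 1/32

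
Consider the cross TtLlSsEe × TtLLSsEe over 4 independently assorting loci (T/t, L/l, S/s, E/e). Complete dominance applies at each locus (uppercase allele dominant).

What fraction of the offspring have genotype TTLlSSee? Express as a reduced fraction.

P(TTLlSSee) = 1/128

TtLlSsEe gametes: TLSE×1, TLSe×1, TLsE×1, TLse×1, TlSE×1, TlSe×1, TlsE×1, Tlse×1, tLSE×1, tLSe×1, tLsE×1, tLse×1, tlSE×1, tlSe×1, tlsE×1, tlse×1
TtLLSsEe gametes: TLSE×2, TLSe×2, TLsE×2, TLse×2, tLSE×2, tLSe×2, tLsE×2, tLse×2
TtLlSsEe×TtLLSsEe grid (16·16=256): TTLLSSEE=2 TTLLSSEe=4 TTLLSSee=2 TTLLSsEE=4 TTLLSsEe=8 TTLLSsee=4 TTLLssEE=2 TTLLssEe=4 TTLLssee=2 TTLlSSEE=2 TTLlSSEe=4 TTLlSSee=2 TTLlSsEE=4 TTLlSsEe=8 TTLlSsee=4 TTLlssEE=2 TTLlssEe=4 TTLlssee=2 TtLLSSEE=4 TtLLSSEe=8 TtLLSSee=4 TtLLSsEE=8 TtLLSsEe=16 TtLLSsee=8 TtLLssEE=4 TtLLssEe=8 TtLLssee=4 TtLlSSEE=4 TtLlSSEe=8 TtLlSSee=4 TtLlSsEE=8 TtLlSsEe=16 TtLlSsee=8 TtLlssEE=4 TtLlssEe=8 TtLlssee=4 ttLLSSEE=2 ttLLSSEe=4 ttLLSSee=2 ttLLSsEE=4 ttLLSsEe=8 ttLLSsee=4 ttLLssEE=2 ttLLssEe=4 ttLLssee=2 ttLlSSEE=2 ttLlSSEe=4 ttLlSSee=2 ttLlSsEE=4 ttLlSsEe=8 ttLlSsee=4 ttLlssEE=2 ttLlssEe=4 ttLlssee=2
TTLlSSee hits 2/256; gcd=2; 2÷2/256÷2 = 1/128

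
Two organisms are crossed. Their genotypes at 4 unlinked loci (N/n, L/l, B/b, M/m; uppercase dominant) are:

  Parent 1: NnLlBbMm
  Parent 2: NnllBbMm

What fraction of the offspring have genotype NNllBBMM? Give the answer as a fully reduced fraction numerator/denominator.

NnLlBbMm gametes: NLBM×1, NLBm×1, NLbM×1, NLbm×1, NlBM×1, NlBm×1, NlbM×1, Nlbm×1, nLBM×1, nLBm×1, nLbM×1, nLbm×1, nlBM×1, nlBm×1, nlbM×1, nlbm×1
NnllBbMm gametes: NlBM×2, NlBm×2, NlbM×2, Nlbm×2, nlBM×2, nlBm×2, nlbM×2, nlbm×2
NnLlBbMm×NnllBbMm grid (16·16=256): NNLlBBMM=2 NNLlBBMm=4 NNLlBBmm=2 NNLlBbMM=4 NNLlBbMm=8 NNLlBbmm=4 NNLlbbMM=2 NNLlbbMm=4 NNLlbbmm=2 NNllBBMM=2 NNllBBMm=4 NNllBBmm=2 NNllBbMM=4 NNllBbMm=8 NNllBbmm=4 NNllbbMM=2 NNllbbMm=4 NNllbbmm=2 NnLlBBMM=4 NnLlBBMm=8 NnLlBBmm=4 NnLlBbMM=8 NnLlBbMm=16 NnLlBbmm=8 NnLlbbMM=4 NnLlbbMm=8 NnLlbbmm=4 NnllBBMM=4 NnllBBMm=8 NnllBBmm=4 NnllBbMM=8 NnllBbMm=16 NnllBbmm=8 NnllbbMM=4 NnllbbMm=8 Nnllbbmm=4 nnLlBBMM=2 nnLlBBMm=4 nnLlBBmm=2 nnLlBbMM=4 nnLlBbMm=8 nnLlBbmm=4 nnLlbbMM=2 nnLlbbMm=4 nnLlbbmm=2 nnllBBMM=2 nnllBBMm=4 nnllBBmm=2 nnllBbMM=4 nnllBbMm=8 nnllBbmm=4 nnllbbMM=2 nnllbbMm=4 nnllbbmm=2
NNllBBMM hits 2/256; gcd=2; 2÷2/256÷2 = 1/128

P(NNllBBMM) = 1/128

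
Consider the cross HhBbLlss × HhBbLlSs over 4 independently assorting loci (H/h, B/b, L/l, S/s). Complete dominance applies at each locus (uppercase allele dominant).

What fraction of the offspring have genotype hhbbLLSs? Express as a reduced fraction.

HhBbLlss gametes: HBLs×2, HBls×2, HbLs×2, Hbls×2, hBLs×2, hBls×2, hbLs×2, hbls×2
HhBbLlSs gametes: HBLS×1, HBLs×1, HBlS×1, HBls×1, HbLS×1, HbLs×1, HblS×1, Hbls×1, hBLS×1, hBLs×1, hBlS×1, hBls×1, hbLS×1, hbLs×1, hblS×1, hbls×1
HhBbLlss×HhBbLlSs grid (16·16=256): HHBBLLSs=2 HHBBLLss=2 HHBBLlSs=4 HHBBLlss=4 HHBBllSs=2 HHBBllss=2 HHBbLLSs=4 HHBbLLss=4 HHBbLlSs=8 HHBbLlss=8 HHBbllSs=4 HHBbllss=4 HHbbLLSs=2 HHbbLLss=2 HHbbLlSs=4 HHbbLlss=4 HHbbllSs=2 HHbbllss=2 HhBBLLSs=4 HhBBLLss=4 HhBBLlSs=8 HhBBLlss=8 HhBBllSs=4 HhBBllss=4 HhBbLLSs=8 HhBbLLss=8 HhBbLlSs=16 HhBbLlss=16 HhBbllSs=8 HhBbllss=8 HhbbLLSs=4 HhbbLLss=4 HhbbLlSs=8 HhbbLlss=8 HhbbllSs=4 Hhbbllss=4 hhBBLLSs=2 hhBBLLss=2 hhBBLlSs=4 hhBBLlss=4 hhBBllSs=2 hhBBllss=2 hhBbLLSs=4 hhBbLLss=4 hhBbLlSs=8 hhBbLlss=8 hhBbllSs=4 hhBbllss=4 hhbbLLSs=2 hhbbLLss=2 hhbbLlSs=4 hhbbLlss=4 hhbbllSs=2 hhbbllss=2
hhbbLLSs hits 2/256; gcd=2; 2÷2/256÷2 = 1/128

P(hhbbLLSs) = 1/128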